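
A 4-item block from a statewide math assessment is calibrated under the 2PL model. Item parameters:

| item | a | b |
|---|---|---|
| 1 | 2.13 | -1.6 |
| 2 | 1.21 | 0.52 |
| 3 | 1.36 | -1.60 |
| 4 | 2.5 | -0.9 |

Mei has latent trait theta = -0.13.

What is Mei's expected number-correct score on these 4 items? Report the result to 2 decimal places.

3.02

P(theta) = 1 / (1 + exp(−a(theta − b)))
P_1 = 1/(1+e^{-3.1311}) = 0.9582
P_2 = 1/(1+e^{0.7865}) = 0.3129
P_3 = 1/(1+e^{-1.9992}) = 0.8807
P_4 = 1/(1+e^{-1.9250}) = 0.8727
E[score] = 0.9582 + 0.3129 + 0.8807 + 0.8727 = 3.0245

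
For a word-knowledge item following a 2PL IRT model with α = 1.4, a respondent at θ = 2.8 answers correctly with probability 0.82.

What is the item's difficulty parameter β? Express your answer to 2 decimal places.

1.72

P(θ) = 1 / (1 + exp(−α(θ − β)))
logit(0.82) = ln(0.82/0.18) = 1.5163
β = θ − logit/(α) = 2.8 − 1.5163/1.4000 = 1.7169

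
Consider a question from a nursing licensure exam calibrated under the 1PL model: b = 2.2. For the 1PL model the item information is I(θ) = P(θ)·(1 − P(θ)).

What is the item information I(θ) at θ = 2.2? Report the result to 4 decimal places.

P = 1/(1+e^{0.0000}) = 0.5000
P(1−P) = 0.5000 × 0.5000 = 0.2500
I = P(1−P) = 0.25000

0.2500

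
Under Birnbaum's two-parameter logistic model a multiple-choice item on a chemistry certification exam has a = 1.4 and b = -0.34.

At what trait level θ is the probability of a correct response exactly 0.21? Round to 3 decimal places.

-1.286

P(θ) = 1 / (1 + exp(−a(θ − b)))
logit = ln(0.2100/0.7900) = -1.3249
θ = b + logit/(a) = -0.34 + (-1.3249)/1.4000 = -1.2864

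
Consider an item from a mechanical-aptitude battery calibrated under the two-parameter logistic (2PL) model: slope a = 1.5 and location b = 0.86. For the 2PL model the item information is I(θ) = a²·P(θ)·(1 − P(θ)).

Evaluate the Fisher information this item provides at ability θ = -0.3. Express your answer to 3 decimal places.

P = 1/(1+e^{1.7400}) = 0.1493
P(1−P) = 0.1493 × 0.8507 = 0.1270
I = a² × P(1−P) = 1.5² × 0.1270 = 0.28579

0.286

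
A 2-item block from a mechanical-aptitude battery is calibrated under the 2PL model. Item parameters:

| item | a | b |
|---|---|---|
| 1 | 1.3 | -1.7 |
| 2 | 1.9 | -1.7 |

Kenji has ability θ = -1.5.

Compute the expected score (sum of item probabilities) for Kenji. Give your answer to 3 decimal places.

1.159

P(θ) = 1 / (1 + exp(−a(θ − b)))
P_1 = 1/(1+e^{-0.2600}) = 0.5646
P_2 = 1/(1+e^{-0.3800}) = 0.5939
E[score] = 0.5646 + 0.5939 = 1.1585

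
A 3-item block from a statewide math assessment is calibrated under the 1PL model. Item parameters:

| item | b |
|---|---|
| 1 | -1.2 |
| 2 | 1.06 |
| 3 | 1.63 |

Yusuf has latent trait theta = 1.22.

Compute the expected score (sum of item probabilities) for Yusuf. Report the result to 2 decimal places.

P(theta) = 1 / (1 + exp(−(theta − b)))
P_1 = 1/(1+e^{-2.4200}) = 0.9183
P_2 = 1/(1+e^{-0.1600}) = 0.5399
P_3 = 1/(1+e^{0.4100}) = 0.3989
E[score] = 0.9183 + 0.5399 + 0.3989 = 1.8572

1.86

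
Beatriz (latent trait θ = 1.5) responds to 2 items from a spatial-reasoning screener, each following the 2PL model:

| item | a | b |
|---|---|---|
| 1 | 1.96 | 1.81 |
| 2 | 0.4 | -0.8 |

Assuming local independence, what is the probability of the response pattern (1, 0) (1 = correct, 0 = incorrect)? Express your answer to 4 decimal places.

0.1005

P(θ) = 1 / (1 + exp(−a(θ − b)))
P_1 = 1/(1+e^{0.6076}) = 0.3526
P_2 = 1/(1+e^{-0.9200}) = 0.7150
L = P_1 × (1−P_2) = 0.3526 × 0.2850 = 0.10048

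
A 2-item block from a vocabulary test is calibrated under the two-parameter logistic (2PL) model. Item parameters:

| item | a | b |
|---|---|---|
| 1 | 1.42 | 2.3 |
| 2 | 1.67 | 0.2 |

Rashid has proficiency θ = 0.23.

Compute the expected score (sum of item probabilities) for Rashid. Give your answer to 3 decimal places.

P(θ) = 1 / (1 + exp(−a(θ − b)))
P_1 = 1/(1+e^{2.9394}) = 0.0502
P_2 = 1/(1+e^{-0.0501}) = 0.5125
E[score] = 0.0502 + 0.5125 = 0.5628

0.563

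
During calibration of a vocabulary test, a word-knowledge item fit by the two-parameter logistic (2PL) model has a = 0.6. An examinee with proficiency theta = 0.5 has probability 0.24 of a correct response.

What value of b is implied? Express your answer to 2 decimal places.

P(theta) = 1 / (1 + exp(−a(theta − b)))
logit(0.24) = ln(0.24/0.76) = -1.1527
b = theta − logit/(a) = 0.5 − (-1.1527)/0.6000 = 2.4211

2.42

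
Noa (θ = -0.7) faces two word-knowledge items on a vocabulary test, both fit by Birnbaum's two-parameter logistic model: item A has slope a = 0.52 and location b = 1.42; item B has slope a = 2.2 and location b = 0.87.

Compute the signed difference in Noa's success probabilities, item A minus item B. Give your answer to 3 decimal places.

0.219

P(θ) = 1 / (1 + exp(−a(θ − b)))
P_A = 0.2493
P_B = 0.0306
P_A − P_B = 0.2186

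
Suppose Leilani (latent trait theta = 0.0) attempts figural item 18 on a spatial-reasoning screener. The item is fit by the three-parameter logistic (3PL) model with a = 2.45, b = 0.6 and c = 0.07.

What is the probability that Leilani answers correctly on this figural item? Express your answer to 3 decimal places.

0.244

P(theta) = c + (1 − c) · 1 / (1 + exp(−a(theta − b)))
Exponent: 2.45 × (0.0 − 0.6) = -1.4700
1/(1 + e^{1.4700}) = 0.1869
P = 0.07 + 0.93 × 0.1869 = 0.2439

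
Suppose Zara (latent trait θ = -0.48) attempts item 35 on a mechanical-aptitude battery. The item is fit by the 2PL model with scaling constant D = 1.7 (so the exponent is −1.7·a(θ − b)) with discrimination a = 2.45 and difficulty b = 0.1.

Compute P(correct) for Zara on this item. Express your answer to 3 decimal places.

0.082

P(θ) = 1 / (1 + exp(−D·a(θ − b)))
Exponent: 1.7 × 2.45 × (-0.48 − 0.1) = -2.4157
1/(1 + e^{2.4157}) = 0.0820
P = 0.0820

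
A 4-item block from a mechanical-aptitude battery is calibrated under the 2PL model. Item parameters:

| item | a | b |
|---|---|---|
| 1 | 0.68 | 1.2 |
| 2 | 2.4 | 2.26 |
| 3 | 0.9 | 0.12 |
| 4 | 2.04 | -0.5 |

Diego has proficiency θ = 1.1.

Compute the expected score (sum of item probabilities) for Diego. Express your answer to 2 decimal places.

P(θ) = 1 / (1 + exp(−a(θ − b)))
P_1 = 1/(1+e^{0.0680}) = 0.4830
P_2 = 1/(1+e^{2.7840}) = 0.0582
P_3 = 1/(1+e^{-0.8820}) = 0.7072
P_4 = 1/(1+e^{-3.2640}) = 0.9632
E[score] = 0.4830 + 0.0582 + 0.7072 + 0.9632 = 2.2116

2.21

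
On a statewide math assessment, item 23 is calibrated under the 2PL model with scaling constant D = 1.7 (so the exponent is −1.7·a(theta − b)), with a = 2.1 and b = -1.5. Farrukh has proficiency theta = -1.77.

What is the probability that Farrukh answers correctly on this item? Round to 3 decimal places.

0.276

P(theta) = 1 / (1 + exp(−D·a(theta − b)))
Exponent: 1.7 × 2.1 × (-1.77 − (-1.5)) = -0.9639
1/(1 + e^{0.9639}) = 0.2761
P = 0.2761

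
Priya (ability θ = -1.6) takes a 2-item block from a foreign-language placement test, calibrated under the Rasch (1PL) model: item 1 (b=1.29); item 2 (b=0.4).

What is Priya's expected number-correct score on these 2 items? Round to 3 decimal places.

P(θ) = 1 / (1 + exp(−(θ − b)))
P_1 = 1/(1+e^{2.8900}) = 0.0527
P_2 = 1/(1+e^{2.0000}) = 0.1192
E[score] = 0.0527 + 0.1192 = 0.1719

0.172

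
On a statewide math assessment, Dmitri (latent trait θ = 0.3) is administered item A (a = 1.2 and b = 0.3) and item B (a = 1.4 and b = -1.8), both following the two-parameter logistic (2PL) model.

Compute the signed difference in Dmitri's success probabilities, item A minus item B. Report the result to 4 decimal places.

P(θ) = 1 / (1 + exp(−a(θ − b)))
P_A = 0.5000
P_B = 0.9498
P_A − P_B = -0.4498

-0.4498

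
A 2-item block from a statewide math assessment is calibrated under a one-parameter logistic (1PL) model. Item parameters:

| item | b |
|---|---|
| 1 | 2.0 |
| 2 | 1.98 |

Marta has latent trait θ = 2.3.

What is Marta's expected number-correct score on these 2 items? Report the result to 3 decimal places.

P(θ) = 1 / (1 + exp(−(θ − b)))
P_1 = 1/(1+e^{-0.3000}) = 0.5744
P_2 = 1/(1+e^{-0.3200}) = 0.5793
E[score] = 0.5744 + 0.5793 = 1.1538

1.154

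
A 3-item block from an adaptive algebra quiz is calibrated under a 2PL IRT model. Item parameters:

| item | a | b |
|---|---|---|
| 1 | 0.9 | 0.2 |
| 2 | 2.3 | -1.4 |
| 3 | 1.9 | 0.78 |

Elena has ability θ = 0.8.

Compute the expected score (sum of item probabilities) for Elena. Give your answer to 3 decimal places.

2.135

P(θ) = 1 / (1 + exp(−a(θ − b)))
P_1 = 1/(1+e^{-0.5400}) = 0.6318
P_2 = 1/(1+e^{-5.0600}) = 0.9937
P_3 = 1/(1+e^{-0.0380}) = 0.5095
E[score] = 0.6318 + 0.9937 + 0.5095 = 2.1350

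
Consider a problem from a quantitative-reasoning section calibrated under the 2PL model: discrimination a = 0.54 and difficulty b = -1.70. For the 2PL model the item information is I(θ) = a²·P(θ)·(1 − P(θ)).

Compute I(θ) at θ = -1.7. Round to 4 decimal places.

0.0729

P = 1/(1+e^{0.0000}) = 0.5000
P(1−P) = 0.5000 × 0.5000 = 0.2500
I = a² × P(1−P) = 0.54² × 0.2500 = 0.07290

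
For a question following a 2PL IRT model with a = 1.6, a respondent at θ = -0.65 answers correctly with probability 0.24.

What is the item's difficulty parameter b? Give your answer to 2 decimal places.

0.07

P(θ) = 1 / (1 + exp(−a(θ − b)))
logit(0.24) = ln(0.24/0.76) = -1.1527
b = θ − logit/(a) = -0.65 − (-1.1527)/1.6000 = 0.0704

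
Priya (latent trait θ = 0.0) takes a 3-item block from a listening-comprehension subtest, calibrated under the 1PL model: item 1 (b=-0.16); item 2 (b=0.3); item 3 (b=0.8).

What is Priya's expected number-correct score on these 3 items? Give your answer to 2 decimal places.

P(θ) = 1 / (1 + exp(−(θ − b)))
P_1 = 1/(1+e^{-0.1600}) = 0.5399
P_2 = 1/(1+e^{0.3000}) = 0.4256
P_3 = 1/(1+e^{0.8000}) = 0.3100
E[score] = 0.5399 + 0.4256 + 0.3100 = 1.2755

1.28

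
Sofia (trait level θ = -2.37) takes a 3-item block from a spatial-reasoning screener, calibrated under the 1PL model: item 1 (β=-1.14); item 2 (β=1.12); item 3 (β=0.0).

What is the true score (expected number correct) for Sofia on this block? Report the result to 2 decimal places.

P(θ) = 1 / (1 + exp(−(θ − β)))
P_1 = 1/(1+e^{1.2300}) = 0.2262
P_2 = 1/(1+e^{3.4900}) = 0.0296
P_3 = 1/(1+e^{2.3700}) = 0.0855
E[score] = 0.2262 + 0.0296 + 0.0855 = 0.3413

0.34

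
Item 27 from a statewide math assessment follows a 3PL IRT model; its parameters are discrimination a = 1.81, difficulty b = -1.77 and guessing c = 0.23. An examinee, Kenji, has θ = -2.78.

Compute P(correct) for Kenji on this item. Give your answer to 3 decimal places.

0.337

P(θ) = c + (1 − c) · 1 / (1 + exp(−a(θ − b)))
Exponent: 1.81 × (-2.78 − (-1.77)) = -1.8281
1/(1 + e^{1.8281}) = 0.1385
P = 0.23 + 0.77 × 0.1385 = 0.3366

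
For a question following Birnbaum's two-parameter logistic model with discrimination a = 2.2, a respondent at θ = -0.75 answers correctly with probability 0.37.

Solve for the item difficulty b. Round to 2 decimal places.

-0.51

P(θ) = 1 / (1 + exp(−a(θ − b)))
logit(0.37) = ln(0.37/0.63) = -0.5322
b = θ − logit/(a) = -0.75 − (-0.5322)/2.2000 = -0.5081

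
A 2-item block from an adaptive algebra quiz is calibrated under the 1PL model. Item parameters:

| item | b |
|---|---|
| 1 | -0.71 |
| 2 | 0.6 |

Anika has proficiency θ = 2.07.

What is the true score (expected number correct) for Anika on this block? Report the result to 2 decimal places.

P(θ) = 1 / (1 + exp(−(θ − b)))
P_1 = 1/(1+e^{-2.7800}) = 0.9416
P_2 = 1/(1+e^{-1.4700}) = 0.8131
E[score] = 0.9416 + 0.8131 = 1.7546

1.75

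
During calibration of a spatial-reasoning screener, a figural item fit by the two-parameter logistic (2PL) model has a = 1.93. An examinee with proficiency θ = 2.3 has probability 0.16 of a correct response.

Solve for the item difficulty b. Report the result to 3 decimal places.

3.159

P(θ) = 1 / (1 + exp(−a(θ − b)))
logit(0.16) = ln(0.16/0.84) = -1.6582
b = θ − logit/(a) = 2.3 − (-1.6582)/1.9300 = 3.1592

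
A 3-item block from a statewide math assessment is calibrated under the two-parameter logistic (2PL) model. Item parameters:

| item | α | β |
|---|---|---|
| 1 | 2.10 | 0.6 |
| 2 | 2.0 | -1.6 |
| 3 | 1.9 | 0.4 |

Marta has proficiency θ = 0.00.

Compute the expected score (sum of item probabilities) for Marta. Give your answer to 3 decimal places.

1.500

P(θ) = 1 / (1 + exp(−α(θ − β)))
P_1 = 1/(1+e^{1.2600}) = 0.2210
P_2 = 1/(1+e^{-3.2000}) = 0.9608
P_3 = 1/(1+e^{0.7600}) = 0.3186
E[score] = 0.2210 + 0.9608 + 0.3186 = 1.5005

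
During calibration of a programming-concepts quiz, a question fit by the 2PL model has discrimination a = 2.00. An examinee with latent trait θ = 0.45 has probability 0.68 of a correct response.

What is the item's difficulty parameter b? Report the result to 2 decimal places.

P(θ) = 1 / (1 + exp(−a(θ − b)))
logit(0.68) = ln(0.68/0.32) = 0.7538
b = θ − logit/(a) = 0.45 − 0.7538/2.0000 = 0.0731

0.07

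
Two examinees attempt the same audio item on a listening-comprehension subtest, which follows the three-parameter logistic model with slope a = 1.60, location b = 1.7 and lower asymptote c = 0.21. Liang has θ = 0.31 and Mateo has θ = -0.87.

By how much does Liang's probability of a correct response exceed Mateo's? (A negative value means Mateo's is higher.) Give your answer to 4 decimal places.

P(θ) = c + (1 − c) · 1 / (1 + exp(−a(θ − b)))
P(Liang) = 0.2871  [exponent -2.2240]
P(Mateo) = 0.2227  [exponent -4.1120]
Difference = 0.2871 − 0.2227 = 0.0644

0.0644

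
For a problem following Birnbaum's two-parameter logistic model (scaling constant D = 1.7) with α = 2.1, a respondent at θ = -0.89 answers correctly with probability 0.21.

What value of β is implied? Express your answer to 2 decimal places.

P(θ) = 1 / (1 + exp(−D·α(θ − β)))
logit(0.21) = ln(0.21/0.79) = -1.3249
β = θ − logit/(1.7·α) = -0.89 − (-1.3249)/3.5700 = -0.5189

-0.52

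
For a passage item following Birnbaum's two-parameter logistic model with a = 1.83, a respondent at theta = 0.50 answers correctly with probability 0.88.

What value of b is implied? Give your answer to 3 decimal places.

P(theta) = 1 / (1 + exp(−a(theta − b)))
logit(0.88) = ln(0.88/0.12) = 1.9924
b = theta − logit/(a) = 0.50 − 1.9924/1.8300 = -0.5888

-0.589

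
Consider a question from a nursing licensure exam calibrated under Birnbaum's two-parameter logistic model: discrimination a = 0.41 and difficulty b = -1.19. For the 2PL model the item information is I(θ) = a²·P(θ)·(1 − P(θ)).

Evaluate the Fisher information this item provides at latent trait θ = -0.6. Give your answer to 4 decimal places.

P = 1/(1+e^{-0.2419}) = 0.5602
P(1−P) = 0.5602 × 0.4398 = 0.2464
I = a² × P(1−P) = 0.41² × 0.2464 = 0.04142

0.0414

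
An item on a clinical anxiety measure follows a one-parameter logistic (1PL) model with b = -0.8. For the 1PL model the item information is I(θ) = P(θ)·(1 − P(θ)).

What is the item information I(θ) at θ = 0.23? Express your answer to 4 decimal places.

0.1939

P = 1/(1+e^{-1.0300}) = 0.7369
P(1−P) = 0.7369 × 0.2631 = 0.1939
I = P(1−P) = 0.19387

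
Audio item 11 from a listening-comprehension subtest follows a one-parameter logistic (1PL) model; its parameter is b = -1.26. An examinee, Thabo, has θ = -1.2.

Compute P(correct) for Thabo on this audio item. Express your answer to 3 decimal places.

0.515

P(θ) = 1 / (1 + exp(−(θ − b)))
Exponent: (-1.2 − (-1.26)) = 0.0600
1/(1 + e^{-0.0600}) = 0.5150
P = 0.5150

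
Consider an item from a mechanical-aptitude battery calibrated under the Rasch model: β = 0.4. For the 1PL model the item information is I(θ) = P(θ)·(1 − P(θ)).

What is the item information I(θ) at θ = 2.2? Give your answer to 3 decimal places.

0.122

P = 1/(1+e^{-1.8000}) = 0.8581
P(1−P) = 0.8581 × 0.1419 = 0.1217
I = P(1−P) = 0.12173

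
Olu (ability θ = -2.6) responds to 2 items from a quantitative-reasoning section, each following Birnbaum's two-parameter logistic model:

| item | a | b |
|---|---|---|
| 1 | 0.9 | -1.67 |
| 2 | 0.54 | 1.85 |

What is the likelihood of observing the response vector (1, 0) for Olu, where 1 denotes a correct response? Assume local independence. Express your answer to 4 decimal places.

P(θ) = 1 / (1 + exp(−a(θ − b)))
P_1 = 1/(1+e^{0.8370}) = 0.3022
P_2 = 1/(1+e^{2.4030}) = 0.0829
L = P_1 × (1−P_2) = 0.3022 × 0.9171 = 0.27710

0.2771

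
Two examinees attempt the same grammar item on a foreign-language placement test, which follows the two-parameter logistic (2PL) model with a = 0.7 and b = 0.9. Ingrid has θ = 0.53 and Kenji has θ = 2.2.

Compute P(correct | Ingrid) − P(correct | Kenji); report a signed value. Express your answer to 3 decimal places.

-0.277

P(θ) = 1 / (1 + exp(−a(θ − b)))
P(Ingrid) = 0.4356  [exponent -0.2590]
P(Kenji) = 0.7130  [exponent 0.9100]
Difference = 0.4356 − 0.7130 = -0.2774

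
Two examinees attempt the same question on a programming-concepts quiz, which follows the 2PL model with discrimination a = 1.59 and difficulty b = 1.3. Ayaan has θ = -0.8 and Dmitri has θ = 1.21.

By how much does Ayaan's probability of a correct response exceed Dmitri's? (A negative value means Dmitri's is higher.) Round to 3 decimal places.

P(θ) = 1 / (1 + exp(−a(θ − b)))
P(Ayaan) = 0.0343  [exponent -3.3390]
P(Dmitri) = 0.4643  [exponent -0.1431]
Difference = 0.0343 − 0.4643 = -0.4300

-0.430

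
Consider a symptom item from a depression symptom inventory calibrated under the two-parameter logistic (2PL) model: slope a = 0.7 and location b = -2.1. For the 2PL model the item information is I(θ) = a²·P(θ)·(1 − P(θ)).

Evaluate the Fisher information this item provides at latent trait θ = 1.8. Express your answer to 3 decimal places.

0.028

P = 1/(1+e^{-2.7300}) = 0.9388
P(1−P) = 0.9388 × 0.0612 = 0.0575
I = a² × P(1−P) = 0.7² × 0.0575 = 0.02816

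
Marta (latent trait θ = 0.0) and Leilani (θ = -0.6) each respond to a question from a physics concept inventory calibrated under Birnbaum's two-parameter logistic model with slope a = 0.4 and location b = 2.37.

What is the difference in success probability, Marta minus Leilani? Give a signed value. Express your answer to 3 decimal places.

P(θ) = 1 / (1 + exp(−a(θ − b)))
P(Marta) = 0.2793  [exponent -0.9480]
P(Leilani) = 0.2336  [exponent -1.1880]
Difference = 0.2793 − 0.2336 = 0.0457

0.046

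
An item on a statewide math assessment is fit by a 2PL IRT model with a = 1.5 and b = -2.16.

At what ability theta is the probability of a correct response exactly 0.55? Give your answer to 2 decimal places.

P(theta) = 1 / (1 + exp(−a(theta − b)))
logit = ln(0.5500/0.4500) = 0.2007
theta = b + logit/(a) = -2.16 + 0.2007/1.5000 = -2.0262

-2.03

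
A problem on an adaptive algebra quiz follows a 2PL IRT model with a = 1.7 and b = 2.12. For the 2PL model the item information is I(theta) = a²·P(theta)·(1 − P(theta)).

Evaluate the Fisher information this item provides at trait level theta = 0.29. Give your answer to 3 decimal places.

P = 1/(1+e^{3.1110}) = 0.0427
P(1−P) = 0.0427 × 0.9573 = 0.0408
I = a² × P(1−P) = 1.7² × 0.0408 = 0.11802

0.118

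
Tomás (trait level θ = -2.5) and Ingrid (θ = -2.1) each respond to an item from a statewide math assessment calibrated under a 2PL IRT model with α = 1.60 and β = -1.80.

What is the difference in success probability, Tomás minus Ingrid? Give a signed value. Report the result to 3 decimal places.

P(θ) = 1 / (1 + exp(−α(θ − β)))
P(Tomás) = 0.2460  [exponent -1.1200]
P(Ingrid) = 0.3823  [exponent -0.4800]
Difference = 0.2460 − 0.3823 = -0.1362

-0.136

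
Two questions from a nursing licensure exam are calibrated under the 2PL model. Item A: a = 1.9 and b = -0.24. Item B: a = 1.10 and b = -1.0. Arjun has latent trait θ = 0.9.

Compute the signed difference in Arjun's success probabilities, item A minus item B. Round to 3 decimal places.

0.007

P(θ) = 1 / (1 + exp(−a(θ − b)))
P_A = 0.8972
P_B = 0.8899
P_A − P_B = 0.0072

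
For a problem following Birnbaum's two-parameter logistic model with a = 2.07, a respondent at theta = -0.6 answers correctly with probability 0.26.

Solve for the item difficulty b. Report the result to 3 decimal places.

-0.095

P(theta) = 1 / (1 + exp(−a(theta − b)))
logit(0.26) = ln(0.26/0.74) = -1.0460
b = theta − logit/(a) = -0.6 − (-1.0460)/2.0700 = -0.0947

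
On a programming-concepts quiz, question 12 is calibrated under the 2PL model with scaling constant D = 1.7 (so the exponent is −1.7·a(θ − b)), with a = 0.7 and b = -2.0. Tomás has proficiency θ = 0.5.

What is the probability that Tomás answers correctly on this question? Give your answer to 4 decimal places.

0.9514

P(θ) = 1 / (1 + exp(−D·a(θ − b)))
Exponent: 1.7 × 0.7 × (0.5 − (-2.0)) = 2.9750
1/(1 + e^{-2.9750}) = 0.9514
P = 0.9514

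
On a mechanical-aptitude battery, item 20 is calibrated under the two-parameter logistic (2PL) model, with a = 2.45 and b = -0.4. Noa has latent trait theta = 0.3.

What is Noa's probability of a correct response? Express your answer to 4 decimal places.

P(theta) = 1 / (1 + exp(−a(theta − b)))
Exponent: 2.45 × (0.3 − (-0.4)) = 1.7150
1/(1 + e^{-1.7150}) = 0.8475

0.8475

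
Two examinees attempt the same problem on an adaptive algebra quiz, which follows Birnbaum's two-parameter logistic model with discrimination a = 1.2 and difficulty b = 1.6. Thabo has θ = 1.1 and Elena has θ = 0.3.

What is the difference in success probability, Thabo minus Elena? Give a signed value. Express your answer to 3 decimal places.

0.181

P(θ) = 1 / (1 + exp(−a(θ − b)))
P(Thabo) = 0.3543  [exponent -0.6000]
P(Elena) = 0.1736  [exponent -1.5600]
Difference = 0.3543 − 0.1736 = 0.1807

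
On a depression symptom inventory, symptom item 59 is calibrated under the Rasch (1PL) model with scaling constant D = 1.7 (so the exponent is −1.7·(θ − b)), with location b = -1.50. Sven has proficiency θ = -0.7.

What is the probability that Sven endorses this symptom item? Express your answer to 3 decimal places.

P(θ) = 1 / (1 + exp(−D·(θ − b)))
Exponent: 1.7 × (-0.7 − (-1.50)) = 1.3600
1/(1 + e^{-1.3600}) = 0.7958
P = 0.7958

0.796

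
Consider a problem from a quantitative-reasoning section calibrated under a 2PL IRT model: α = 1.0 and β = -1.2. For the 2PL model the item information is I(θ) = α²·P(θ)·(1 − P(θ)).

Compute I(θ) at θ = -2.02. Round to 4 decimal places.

0.2123

P = 1/(1+e^{0.8200}) = 0.3058
P(1−P) = 0.3058 × 0.6942 = 0.2123
I = α² × P(1−P) = 1.0² × 0.2123 = 0.21227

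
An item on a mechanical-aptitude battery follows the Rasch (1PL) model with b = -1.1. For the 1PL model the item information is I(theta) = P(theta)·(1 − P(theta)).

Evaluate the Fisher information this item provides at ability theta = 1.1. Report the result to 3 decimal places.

0.090

P = 1/(1+e^{-2.2000}) = 0.9002
P(1−P) = 0.9002 × 0.0998 = 0.0898
I = P(1−P) = 0.08980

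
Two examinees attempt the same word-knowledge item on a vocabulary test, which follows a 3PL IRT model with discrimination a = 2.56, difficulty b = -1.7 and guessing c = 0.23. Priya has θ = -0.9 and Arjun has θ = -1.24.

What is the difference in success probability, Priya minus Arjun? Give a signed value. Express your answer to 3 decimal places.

P(θ) = c + (1 − c) · 1 / (1 + exp(−a(θ − b)))
P(Priya) = 0.9120  [exponent 2.0480]
P(Arjun) = 0.8187  [exponent 1.1776]
Difference = 0.9120 − 0.8187 = 0.0933

0.093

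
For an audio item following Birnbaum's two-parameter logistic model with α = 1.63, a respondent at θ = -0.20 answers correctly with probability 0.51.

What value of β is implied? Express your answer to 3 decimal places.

-0.225

P(θ) = 1 / (1 + exp(−α(θ − β)))
logit(0.51) = ln(0.51/0.49) = 0.0400
β = θ − logit/(α) = -0.20 − 0.0400/1.6300 = -0.2245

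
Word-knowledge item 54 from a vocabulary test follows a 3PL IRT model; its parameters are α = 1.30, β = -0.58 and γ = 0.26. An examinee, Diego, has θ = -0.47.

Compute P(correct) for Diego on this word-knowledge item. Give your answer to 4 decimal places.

P(θ) = γ + (1 − γ) · 1 / (1 + exp(−α(θ − β)))
Exponent: 1.30 × (-0.47 − (-0.58)) = 0.1430
1/(1 + e^{-0.1430}) = 0.5357
P = 0.26 + 0.74 × 0.5357 = 0.6564

0.6564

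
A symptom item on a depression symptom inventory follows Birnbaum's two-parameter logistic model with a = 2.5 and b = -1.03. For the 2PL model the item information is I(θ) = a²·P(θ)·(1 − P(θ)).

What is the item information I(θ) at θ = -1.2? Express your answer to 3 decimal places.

P = 1/(1+e^{0.4250}) = 0.3953
P(1−P) = 0.3953 × 0.6047 = 0.2390
I = a² × P(1−P) = 2.5² × 0.2390 = 1.49401

1.494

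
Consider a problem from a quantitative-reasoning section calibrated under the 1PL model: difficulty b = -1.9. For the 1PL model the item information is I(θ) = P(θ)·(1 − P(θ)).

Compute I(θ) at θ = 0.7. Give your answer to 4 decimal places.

P = 1/(1+e^{-2.6000}) = 0.9309
P(1−P) = 0.9309 × 0.0691 = 0.0644
I = P(1−P) = 0.06436

0.0644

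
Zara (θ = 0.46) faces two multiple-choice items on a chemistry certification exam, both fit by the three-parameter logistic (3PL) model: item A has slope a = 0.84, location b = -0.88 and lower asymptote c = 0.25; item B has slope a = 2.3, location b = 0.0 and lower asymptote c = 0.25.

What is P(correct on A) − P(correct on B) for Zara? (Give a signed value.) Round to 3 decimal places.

0.010

P(θ) = c + (1 − c) · 1 / (1 + exp(−a(θ − b)))
P_A = 0.8163
P_B = 0.8067
P_A − P_B = 0.0095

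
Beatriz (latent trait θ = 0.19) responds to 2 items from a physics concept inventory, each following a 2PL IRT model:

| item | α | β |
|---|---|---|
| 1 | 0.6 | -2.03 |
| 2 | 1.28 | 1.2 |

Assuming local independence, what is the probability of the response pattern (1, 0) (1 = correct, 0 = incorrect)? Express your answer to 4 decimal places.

0.6208

P(θ) = 1 / (1 + exp(−α(θ − β)))
P_1 = 1/(1+e^{-1.3320}) = 0.7912
P_2 = 1/(1+e^{1.2928}) = 0.2154
L = P_1 × (1−P_2) = 0.7912 × 0.7846 = 0.62077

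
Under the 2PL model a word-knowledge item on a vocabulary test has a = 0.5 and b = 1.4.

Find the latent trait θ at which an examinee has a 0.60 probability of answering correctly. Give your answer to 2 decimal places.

P(θ) = 1 / (1 + exp(−a(θ − b)))
logit = ln(0.6000/0.4000) = 0.4055
θ = b + logit/(a) = 1.4 + 0.4055/0.5000 = 2.2109

2.21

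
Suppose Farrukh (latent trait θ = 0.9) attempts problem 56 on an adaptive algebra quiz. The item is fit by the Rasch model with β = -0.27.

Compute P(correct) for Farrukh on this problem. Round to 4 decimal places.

P(θ) = 1 / (1 + exp(−(θ − β)))
Exponent: (0.9 − (-0.27)) = 1.1700
1/(1 + e^{-1.1700}) = 0.7631
P = 0.7631

0.7631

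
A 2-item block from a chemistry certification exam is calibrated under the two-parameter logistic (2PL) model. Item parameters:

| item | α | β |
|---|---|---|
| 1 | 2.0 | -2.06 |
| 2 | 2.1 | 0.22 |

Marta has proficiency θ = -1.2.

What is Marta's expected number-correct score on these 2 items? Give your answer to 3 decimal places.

P(θ) = 1 / (1 + exp(−α(θ − β)))
P_1 = 1/(1+e^{-1.7200}) = 0.8481
P_2 = 1/(1+e^{2.9820}) = 0.0482
E[score] = 0.8481 + 0.0482 = 0.8964

0.896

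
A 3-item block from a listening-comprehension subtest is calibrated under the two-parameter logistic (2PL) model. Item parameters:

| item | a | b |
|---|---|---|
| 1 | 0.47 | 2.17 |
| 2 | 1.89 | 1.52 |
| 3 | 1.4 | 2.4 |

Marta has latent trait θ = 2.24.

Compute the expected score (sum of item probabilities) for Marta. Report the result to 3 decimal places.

1.748

P(θ) = 1 / (1 + exp(−a(θ − b)))
P_1 = 1/(1+e^{-0.0329}) = 0.5082
P_2 = 1/(1+e^{-1.3608}) = 0.7959
P_3 = 1/(1+e^{0.2240}) = 0.4442
E[score] = 0.5082 + 0.7959 + 0.4442 = 1.7483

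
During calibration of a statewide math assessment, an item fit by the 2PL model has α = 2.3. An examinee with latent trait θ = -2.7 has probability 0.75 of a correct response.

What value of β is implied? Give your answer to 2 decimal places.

P(θ) = 1 / (1 + exp(−α(θ − β)))
logit(0.75) = ln(0.75/0.25) = 1.0986
β = θ − logit/(α) = -2.7 − 1.0986/2.3000 = -3.1777

-3.18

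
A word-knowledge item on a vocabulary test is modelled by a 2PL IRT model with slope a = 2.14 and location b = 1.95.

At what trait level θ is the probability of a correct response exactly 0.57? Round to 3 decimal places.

2.082

P(θ) = 1 / (1 + exp(−a(θ − b)))
logit = ln(0.5700/0.4300) = 0.2819
θ = b + logit/(a) = 1.95 + 0.2819/2.1400 = 2.0817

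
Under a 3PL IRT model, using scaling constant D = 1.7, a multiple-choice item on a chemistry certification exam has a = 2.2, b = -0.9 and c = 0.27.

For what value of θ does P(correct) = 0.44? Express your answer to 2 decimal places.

-1.22

P(θ) = c + (1 − c) · 1 / (1 + exp(−D·a(θ − b)))
Remove guessing floor: (0.44 − 0.27)/(1 − 0.27) = 0.2329
logit = ln(0.2329/0.7671) = -1.1921
θ = b + logit/(1.7·a) = -0.9 + (-1.1921)/3.7400 = -1.2188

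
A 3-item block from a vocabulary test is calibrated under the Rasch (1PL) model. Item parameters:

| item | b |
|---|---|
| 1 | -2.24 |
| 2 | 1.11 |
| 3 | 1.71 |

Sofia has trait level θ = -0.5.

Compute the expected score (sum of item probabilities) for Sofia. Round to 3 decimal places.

P(θ) = 1 / (1 + exp(−(θ − b)))
P_1 = 1/(1+e^{-1.7400}) = 0.8507
P_2 = 1/(1+e^{1.6100}) = 0.1666
P_3 = 1/(1+e^{2.2100}) = 0.0989
E[score] = 0.8507 + 0.1666 + 0.0989 = 1.1161

1.116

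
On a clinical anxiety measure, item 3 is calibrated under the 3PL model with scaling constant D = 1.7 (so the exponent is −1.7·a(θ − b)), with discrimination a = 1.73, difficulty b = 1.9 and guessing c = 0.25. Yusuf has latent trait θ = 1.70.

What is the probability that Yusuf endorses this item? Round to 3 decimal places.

0.518

P(θ) = c + (1 − c) · 1 / (1 + exp(−D·a(θ − b)))
Exponent: 1.7 × 1.73 × (1.70 − 1.9) = -0.5882
1/(1 + e^{0.5882}) = 0.3570
P = 0.25 + 0.75 × 0.3570 = 0.5178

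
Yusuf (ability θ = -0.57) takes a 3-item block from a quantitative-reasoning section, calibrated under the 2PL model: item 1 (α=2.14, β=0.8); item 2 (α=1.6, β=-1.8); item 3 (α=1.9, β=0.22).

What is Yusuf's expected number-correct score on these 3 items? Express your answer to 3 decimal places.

P(θ) = 1 / (1 + exp(−α(θ − β)))
P_1 = 1/(1+e^{2.9318}) = 0.0506
P_2 = 1/(1+e^{-1.9680}) = 0.8774
P_3 = 1/(1+e^{1.5010}) = 0.1823
E[score] = 0.0506 + 0.8774 + 0.1823 = 1.1103

1.110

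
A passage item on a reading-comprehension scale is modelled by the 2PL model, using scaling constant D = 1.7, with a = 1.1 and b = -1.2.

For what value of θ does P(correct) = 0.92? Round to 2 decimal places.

P(θ) = 1 / (1 + exp(−D·a(θ − b)))
logit = ln(0.9200/0.0800) = 2.4423
θ = b + logit/(1.7·a) = -1.2 + 2.4423/1.8700 = 0.1061

0.11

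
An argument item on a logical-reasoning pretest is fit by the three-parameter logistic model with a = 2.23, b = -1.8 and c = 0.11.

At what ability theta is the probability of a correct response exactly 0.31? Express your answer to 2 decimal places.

-2.36

P(theta) = c + (1 − c) · 1 / (1 + exp(−a(theta − b)))
Remove guessing floor: (0.31 − 0.11)/(1 − 0.11) = 0.2247
logit = ln(0.2247/0.7753) = -1.2384
theta = b + logit/(a) = -1.8 + (-1.2384)/2.2300 = -2.3553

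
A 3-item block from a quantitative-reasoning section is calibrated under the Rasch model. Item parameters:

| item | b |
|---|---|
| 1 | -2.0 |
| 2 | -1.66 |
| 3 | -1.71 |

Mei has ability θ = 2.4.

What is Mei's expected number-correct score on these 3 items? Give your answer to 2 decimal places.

P(θ) = 1 / (1 + exp(−(θ − b)))
P_1 = 1/(1+e^{-4.4000}) = 0.9879
P_2 = 1/(1+e^{-4.0600}) = 0.9830
P_3 = 1/(1+e^{-4.1100}) = 0.9839
E[score] = 0.9879 + 0.9830 + 0.9839 = 2.9548

2.95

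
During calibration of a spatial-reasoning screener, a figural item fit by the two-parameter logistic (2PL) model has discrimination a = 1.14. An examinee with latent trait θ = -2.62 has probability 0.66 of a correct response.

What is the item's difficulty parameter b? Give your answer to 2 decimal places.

P(θ) = 1 / (1 + exp(−a(θ − b)))
logit(0.66) = ln(0.66/0.34) = 0.6633
b = θ − logit/(a) = -2.62 − 0.6633/1.1400 = -3.2018

-3.20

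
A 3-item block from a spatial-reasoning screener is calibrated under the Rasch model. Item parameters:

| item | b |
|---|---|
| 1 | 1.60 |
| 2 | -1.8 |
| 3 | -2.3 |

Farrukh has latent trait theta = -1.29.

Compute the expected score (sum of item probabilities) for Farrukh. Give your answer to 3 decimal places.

1.410

P(theta) = 1 / (1 + exp(−(theta − b)))
P_1 = 1/(1+e^{2.8900}) = 0.0527
P_2 = 1/(1+e^{-0.5100}) = 0.6248
P_3 = 1/(1+e^{-1.0100}) = 0.7330
E[score] = 0.0527 + 0.6248 + 0.7330 = 1.4105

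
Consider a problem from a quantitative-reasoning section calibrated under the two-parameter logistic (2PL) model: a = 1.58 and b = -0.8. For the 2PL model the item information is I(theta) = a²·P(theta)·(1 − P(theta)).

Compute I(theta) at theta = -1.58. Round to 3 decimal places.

P = 1/(1+e^{1.2324}) = 0.2258
P(1−P) = 0.2258 × 0.7742 = 0.1748
I = a² × P(1−P) = 1.58² × 0.1748 = 0.43635

0.436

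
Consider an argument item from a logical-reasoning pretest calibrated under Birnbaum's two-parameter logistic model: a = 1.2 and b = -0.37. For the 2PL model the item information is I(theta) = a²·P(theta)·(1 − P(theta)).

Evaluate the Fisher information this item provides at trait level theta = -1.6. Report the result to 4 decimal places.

0.2181

P = 1/(1+e^{1.4760}) = 0.1860
P(1−P) = 0.1860 × 0.8140 = 0.1514
I = a² × P(1−P) = 1.2² × 0.1514 = 0.21805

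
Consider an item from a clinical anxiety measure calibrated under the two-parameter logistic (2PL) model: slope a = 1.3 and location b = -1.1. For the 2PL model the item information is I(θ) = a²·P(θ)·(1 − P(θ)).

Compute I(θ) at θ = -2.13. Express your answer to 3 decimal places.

0.278

P = 1/(1+e^{1.3390}) = 0.2077
P(1−P) = 0.2077 × 0.7923 = 0.1645
I = a² × P(1−P) = 1.3² × 0.1645 = 0.27808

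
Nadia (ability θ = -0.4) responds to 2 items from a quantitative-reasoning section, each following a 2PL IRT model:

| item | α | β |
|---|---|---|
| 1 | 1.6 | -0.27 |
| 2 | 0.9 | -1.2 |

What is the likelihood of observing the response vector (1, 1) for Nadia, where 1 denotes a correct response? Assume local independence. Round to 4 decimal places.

0.3015

P(θ) = 1 / (1 + exp(−α(θ − β)))
P_1 = 1/(1+e^{0.2080}) = 0.4482
P_2 = 1/(1+e^{-0.7200}) = 0.6726
L = P_1 × P_2 = 0.4482 × 0.6726 = 0.30145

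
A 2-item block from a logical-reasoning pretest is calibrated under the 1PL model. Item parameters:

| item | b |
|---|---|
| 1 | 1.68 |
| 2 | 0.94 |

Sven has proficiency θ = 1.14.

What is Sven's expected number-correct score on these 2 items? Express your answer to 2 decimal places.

0.92

P(θ) = 1 / (1 + exp(−(θ − b)))
P_1 = 1/(1+e^{0.5400}) = 0.3682
P_2 = 1/(1+e^{-0.2000}) = 0.5498
E[score] = 0.3682 + 0.5498 = 0.9180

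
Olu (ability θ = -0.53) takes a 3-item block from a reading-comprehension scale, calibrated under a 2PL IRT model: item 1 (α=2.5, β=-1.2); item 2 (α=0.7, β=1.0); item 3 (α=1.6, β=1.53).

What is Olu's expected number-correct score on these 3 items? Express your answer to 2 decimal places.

P(θ) = 1 / (1 + exp(−α(θ − β)))
P_1 = 1/(1+e^{-1.6750}) = 0.8422
P_2 = 1/(1+e^{1.0710}) = 0.2552
P_3 = 1/(1+e^{3.2960}) = 0.0357
E[score] = 0.8422 + 0.2552 + 0.0357 = 1.1332

1.13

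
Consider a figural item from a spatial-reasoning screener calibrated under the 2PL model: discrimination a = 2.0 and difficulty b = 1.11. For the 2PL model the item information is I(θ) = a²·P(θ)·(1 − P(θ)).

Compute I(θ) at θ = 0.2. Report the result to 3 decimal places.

P = 1/(1+e^{1.8200}) = 0.1394
P(1−P) = 0.1394 × 0.8606 = 0.1200
I = a² × P(1−P) = 2.0² × 0.1200 = 0.47997

0.480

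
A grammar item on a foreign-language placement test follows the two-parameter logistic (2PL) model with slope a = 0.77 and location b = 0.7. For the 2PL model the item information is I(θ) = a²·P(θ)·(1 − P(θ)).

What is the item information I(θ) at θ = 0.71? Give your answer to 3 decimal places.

0.148

P = 1/(1+e^{-0.0077}) = 0.5019
P(1−P) = 0.5019 × 0.4981 = 0.2500
I = a² × P(1−P) = 0.77² × 0.2500 = 0.14822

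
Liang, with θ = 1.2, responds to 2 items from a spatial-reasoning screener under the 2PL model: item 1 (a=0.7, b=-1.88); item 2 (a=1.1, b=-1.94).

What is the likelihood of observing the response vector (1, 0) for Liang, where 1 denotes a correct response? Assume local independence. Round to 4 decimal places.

P(θ) = 1 / (1 + exp(−a(θ − b)))
P_1 = 1/(1+e^{-2.1560}) = 0.8962
P_2 = 1/(1+e^{-3.4540}) = 0.9694
L = P_1 × (1−P_2) = 0.8962 × 0.0306 = 0.02747

0.0275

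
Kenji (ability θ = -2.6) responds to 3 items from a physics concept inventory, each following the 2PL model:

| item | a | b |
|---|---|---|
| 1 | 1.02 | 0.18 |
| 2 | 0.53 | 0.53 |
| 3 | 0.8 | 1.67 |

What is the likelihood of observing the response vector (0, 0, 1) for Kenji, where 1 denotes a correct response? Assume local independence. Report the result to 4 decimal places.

P(θ) = 1 / (1 + exp(−a(θ − b)))
P_1 = 1/(1+e^{2.8356}) = 0.0554
P_2 = 1/(1+e^{1.6589}) = 0.1599
P_3 = 1/(1+e^{3.4160}) = 0.0318
L = (1−P_1) × (1−P_2) × P_3 = 0.9446 × 0.8401 × 0.0318 = 0.02523

0.0252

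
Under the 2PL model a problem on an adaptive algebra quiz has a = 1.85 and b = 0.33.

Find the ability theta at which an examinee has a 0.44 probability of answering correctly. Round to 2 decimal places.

P(theta) = 1 / (1 + exp(−a(theta − b)))
logit = ln(0.4400/0.5600) = -0.2412
theta = b + logit/(a) = 0.33 + (-0.2412)/1.8500 = 0.1996

0.20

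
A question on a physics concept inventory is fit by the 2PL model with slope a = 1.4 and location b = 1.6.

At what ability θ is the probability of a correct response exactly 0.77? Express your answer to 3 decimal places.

2.463

P(θ) = 1 / (1 + exp(−a(θ − b)))
logit = ln(0.7700/0.2300) = 1.2083
θ = b + logit/(a) = 1.6 + 1.2083/1.4000 = 2.4631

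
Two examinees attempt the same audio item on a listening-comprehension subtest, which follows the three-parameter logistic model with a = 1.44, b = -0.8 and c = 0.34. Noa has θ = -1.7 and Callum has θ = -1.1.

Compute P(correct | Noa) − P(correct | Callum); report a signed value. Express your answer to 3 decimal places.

-0.118

P(θ) = c + (1 − c) · 1 / (1 + exp(−a(θ − b)))
P(Noa) = 0.4818  [exponent -1.2960]
P(Callum) = 0.5998  [exponent -0.4320]
Difference = 0.4818 − 0.5998 = -0.1180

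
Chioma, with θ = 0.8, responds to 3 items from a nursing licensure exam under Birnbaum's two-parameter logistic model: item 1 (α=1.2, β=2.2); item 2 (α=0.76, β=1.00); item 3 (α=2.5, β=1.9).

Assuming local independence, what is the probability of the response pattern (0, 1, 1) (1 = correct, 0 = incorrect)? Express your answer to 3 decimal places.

P(θ) = 1 / (1 + exp(−α(θ − β)))
P_1 = 1/(1+e^{1.6800}) = 0.1571
P_2 = 1/(1+e^{0.1520}) = 0.4621
P_3 = 1/(1+e^{2.7500}) = 0.0601
L = (1−P_1) × P_2 × P_3 = 0.8429 × 0.4621 × 0.0601 = 0.02340

0.023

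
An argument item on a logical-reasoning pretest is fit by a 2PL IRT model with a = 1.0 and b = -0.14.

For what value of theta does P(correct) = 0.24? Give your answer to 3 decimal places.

P(theta) = 1 / (1 + exp(−a(theta − b)))
logit = ln(0.2400/0.7600) = -1.1527
theta = b + logit/(a) = -0.14 + (-1.1527)/1.0000 = -1.2927

-1.293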